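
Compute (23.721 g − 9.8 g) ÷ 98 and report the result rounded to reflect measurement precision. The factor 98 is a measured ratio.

23.721 g − 9.8 g = 13.921 g; the difference is limited to 1 decimal place (3 s.f.).
Carrying full precision, 13.921 ÷ 98 = 0.142051020408… g; 98 has 2 s.f., so the result keeps min(3, 2) = 2 s.f.
Rounded to 2 significant figures: 0.14 g.

0.14 g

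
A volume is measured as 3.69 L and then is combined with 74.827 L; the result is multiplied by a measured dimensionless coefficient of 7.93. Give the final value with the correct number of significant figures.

623 L

3.69 L + 74.827 L = 78.517 L; the sum is limited to 2 decimal places (4 s.f.).
Carrying full precision, 78.517 × 7.93 = 622.63981 L; 7.93 has 3 s.f., so the result keeps min(4, 3) = 3 s.f.
Rounded to 3 significant figures: 623 L.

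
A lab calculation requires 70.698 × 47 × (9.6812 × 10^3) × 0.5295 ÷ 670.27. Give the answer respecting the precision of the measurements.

2.5 × 10^4

70.698 × 47 × (9.6812 × 10^3) × 0.5295 ÷ 670.27 = 25412.6737468…
Multiplication/division keeps the fewest significant figures: 70.698 → 5 s.f., 47 → 2 s.f., 9.6812 × 10^3 → 5 s.f., 0.5295 → 4 s.f., 670.27 → 5 s.f.; limit is 2.
Rounded to 2 significant figures: 2.5 × 10^4.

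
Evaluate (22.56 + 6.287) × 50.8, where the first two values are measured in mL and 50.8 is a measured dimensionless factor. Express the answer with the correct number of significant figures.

1.47 × 10^3 mL

22.56 mL + 6.287 mL = 28.847 mL; the sum is limited to 2 decimal places (4 s.f.).
Carrying full precision, 28.847 × 50.8 = 1465.4276 mL; 50.8 has 3 s.f., so the result keeps min(4, 3) = 3 s.f.
Rounded to 3 significant figures: 1.47 × 10^3 mL.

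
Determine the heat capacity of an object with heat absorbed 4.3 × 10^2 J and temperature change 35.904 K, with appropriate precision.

12 J/K

heat capacity = 4.3 × 10^2 J ÷ 35.904 K = 11.9763814617… J/K.
4.3 × 10^2 has 2 significant figures; 35.904 has 5.
Division/multiplication keeps the fewest: 2 significant figures.
Rounded: 12 J/K.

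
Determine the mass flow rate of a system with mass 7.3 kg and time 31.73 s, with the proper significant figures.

0.23 kg/s

mass flow rate = 7.3 kg ÷ 31.73 s = 0.230066183423… kg/s.
7.3 has 2 significant figures; 31.73 has 4.
Division/multiplication keeps the fewest: 2 significant figures.
Rounded: 0.23 kg/s.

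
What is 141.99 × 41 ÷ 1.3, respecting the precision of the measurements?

4.5 × 10^3

141.99 × 41 ÷ 1.3 = 4478.14615385…
Multiplication/division keeps the fewest significant figures: 141.99 → 5 s.f., 41 → 2 s.f., 1.3 → 2 s.f.; limit is 2.
Rounded to 2 significant figures: 4.5 × 10^3.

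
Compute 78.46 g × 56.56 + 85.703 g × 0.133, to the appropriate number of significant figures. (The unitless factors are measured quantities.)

78.46 × 56.56 = 4437.6976 → 4.438 × 10³ g (4 s.f., last digit at the 10^0 place).
85.703 × 0.133 = 11.398499 → 11.4 g (3 s.f., last digit at the 10^-1 place).
Sum: 4449.096099 g; keep the coarser place, 10^0.
Result: 4449 g.

4449 g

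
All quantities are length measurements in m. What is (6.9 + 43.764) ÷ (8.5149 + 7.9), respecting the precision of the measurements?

3.09

6.9 + 43.764 = 50.664, limited to 1 d.p. → 3 s.f.; 8.5149 + 7.9 = 16.4149, limited to 1 d.p. → 3 s.f.
Carrying full precision, 50.664 ÷ 16.4149 = 3.0864641271…; keep min(3, 3) = 3 s.f.
Rounded to 3 significant figures: 3.09.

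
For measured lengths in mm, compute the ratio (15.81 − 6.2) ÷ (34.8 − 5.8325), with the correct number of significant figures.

0.33

15.81 − 6.2 = 9.61, limited to 1 d.p. → 2 s.f.; 34.8 − 5.8325 = 28.9675, limited to 1 d.p. → 3 s.f.
Carrying full precision, 9.61 ÷ 28.9675 = 0.331751100371…; keep min(2, 3) = 2 s.f.
Rounded to 2 significant figures: 0.33.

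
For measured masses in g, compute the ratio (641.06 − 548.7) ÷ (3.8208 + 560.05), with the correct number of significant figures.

641.06 − 548.7 = 92.36, limited to 1 d.p. → 3 s.f.; 3.8208 + 560.05 = 563.8708, limited to 2 d.p. → 5 s.f.
Carrying full precision, 92.36 ÷ 563.8708 = 0.163796387399…; keep min(3, 5) = 3 s.f.
Rounded to 3 significant figures: 0.164.

0.164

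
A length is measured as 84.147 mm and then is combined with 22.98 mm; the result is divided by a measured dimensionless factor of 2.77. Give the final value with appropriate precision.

84.147 mm + 22.98 mm = 107.127 mm; the sum is limited to 2 decimal places (5 s.f.).
Carrying full precision, 107.127 ÷ 2.77 = 38.6740072202… mm; 2.77 has 3 s.f., so the result keeps min(5, 3) = 3 s.f.
Rounded to 3 significant figures: 38.7 mm.

38.7 mm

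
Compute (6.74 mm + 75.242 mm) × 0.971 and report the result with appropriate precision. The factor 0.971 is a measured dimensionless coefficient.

6.74 mm + 75.242 mm = 81.982 mm; the sum is limited to 2 decimal places (4 s.f.).
Carrying full precision, 81.982 × 0.971 = 79.604522 mm; 0.971 has 3 s.f., so the result keeps min(4, 3) = 3 s.f.
Rounded to 3 significant figures: 79.6 mm.

79.6 mm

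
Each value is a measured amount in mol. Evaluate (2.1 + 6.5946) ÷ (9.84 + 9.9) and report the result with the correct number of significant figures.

0.44

2.1 + 6.5946 = 8.6946, limited to 1 d.p. → 2 s.f.; 9.84 + 9.9 = 19.74, limited to 1 d.p. → 3 s.f.
Carrying full precision, 8.6946 ÷ 19.74 = 0.440455927052…; keep min(2, 3) = 2 s.f.
Rounded to 2 significant figures: 0.44.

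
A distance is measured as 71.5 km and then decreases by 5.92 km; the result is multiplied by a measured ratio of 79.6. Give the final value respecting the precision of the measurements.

5.22 × 10^3 km

71.5 km − 5.92 km = 65.58 km; the difference is limited to 1 decimal place (3 s.f.).
Carrying full precision, 65.58 × 79.6 = 5220.168 km; 79.6 has 3 s.f., so the result keeps min(3, 3) = 3 s.f.
Rounded to 3 significant figures: 5.22 × 10^3 km.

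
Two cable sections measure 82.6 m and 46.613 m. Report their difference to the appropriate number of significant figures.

82.6 m − 46.613 m = 35.987 m.
Addition/subtraction keeps the fewest decimal places: 82.6 → 1 decimal place, 46.613 → 3 decimal places; limit is 1.
Rounded to 1 decimal place: 36.0 m.

36.0 m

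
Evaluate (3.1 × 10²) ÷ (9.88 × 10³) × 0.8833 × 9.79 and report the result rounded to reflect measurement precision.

(3.1 × 10²) ÷ (9.88 × 10³) × 0.8833 × 9.79 = 0.271328660931…
Multiplication/division keeps the fewest significant figures: 3.1 × 10² → 2 s.f., 9.88 × 10³ → 3 s.f., 0.8833 → 4 s.f., 9.79 → 3 s.f.; limit is 2.
Rounded to 2 significant figures: 0.27.

0.27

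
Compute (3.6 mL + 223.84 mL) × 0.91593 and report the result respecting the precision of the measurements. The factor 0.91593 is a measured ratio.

208.3 mL

3.6 mL + 223.84 mL = 227.44 mL; the sum is limited to 1 decimal place (4 s.f.).
Carrying full precision, 227.44 × 0.91593 = 208.3191192 mL; 0.91593 has 5 s.f., so the result keeps min(4, 5) = 4 s.f.
Rounded to 4 significant figures: 208.3 mL.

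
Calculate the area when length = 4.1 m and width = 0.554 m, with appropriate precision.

2.3 m²

area = 4.1 m × 0.554 m = 2.2714 m².
4.1 has 2 significant figures; 0.554 has 3.
Division/multiplication keeps the fewest: 2 significant figures.
Rounded: 2.3 m².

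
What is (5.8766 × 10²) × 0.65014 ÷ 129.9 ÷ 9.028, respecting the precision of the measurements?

0.3258

(5.8766 × 10²) × 0.65014 ÷ 129.9 ÷ 9.028 = 0.325785924076…
Multiplication/division keeps the fewest significant figures: 5.8766 × 10² → 5 s.f., 0.65014 → 5 s.f., 129.9 → 4 s.f., 9.028 → 4 s.f.; limit is 4.
Rounded to 4 significant figures: 0.3258.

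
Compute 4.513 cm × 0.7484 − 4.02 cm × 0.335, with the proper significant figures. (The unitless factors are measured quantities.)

4.513 × 0.7484 = 3.3775292 → 3.378 cm (4 s.f., last digit at the 10^-3 place).
4.02 × 0.335 = 1.3467 → 1.35 cm (3 s.f., last digit at the 10^-2 place).
Difference: 2.0308292 cm; keep the coarser place, 10^-2.
Result: 2.03 cm.

2.03 cm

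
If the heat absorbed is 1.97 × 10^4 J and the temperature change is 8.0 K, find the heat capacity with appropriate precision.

2.5 × 10^3 J/K

heat capacity = 1.97 × 10^4 J ÷ 8.0 K = 2462.5 J/K.
1.97 × 10^4 has 3 significant figures; 8.0 has 2.
Division/multiplication keeps the fewest: 2 significant figures.
Rounded: 2.5 × 10^3 J/K.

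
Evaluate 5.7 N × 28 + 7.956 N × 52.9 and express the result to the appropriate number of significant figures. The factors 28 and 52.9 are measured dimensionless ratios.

5.8 × 10² N

5.7 × 28 = 159.6 → 1.6 × 10² N (2 s.f., last digit at the 10^1 place).
7.956 × 52.9 = 420.8724 → 421 N (3 s.f., last digit at the 10^0 place).
Sum: 580.4724 N; keep the coarser place, 10^1.
Result: 5.8 × 10² N.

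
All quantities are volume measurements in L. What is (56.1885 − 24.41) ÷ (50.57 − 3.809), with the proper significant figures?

56.1885 − 24.41 = 31.7785, limited to 2 d.p. → 4 s.f.; 50.57 − 3.809 = 46.761, limited to 2 d.p. → 4 s.f.
Carrying full precision, 31.7785 ÷ 46.761 = 0.6795941062…; keep min(4, 4) = 4 s.f.
Rounded to 4 significant figures: 0.6796.

0.6796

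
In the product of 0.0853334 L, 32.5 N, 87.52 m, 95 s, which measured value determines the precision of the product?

95 s

0.0853334 L → 6 s.f.; 32.5 N → 3 s.f.; 87.52 m → 4 s.f.; 95 s → 2 s.f.
The fewest is 2 significant figures, from 95 s.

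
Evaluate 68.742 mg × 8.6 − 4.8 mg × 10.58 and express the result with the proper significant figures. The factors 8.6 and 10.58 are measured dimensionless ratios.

68.742 × 8.6 = 591.1812 → 5.9 × 10² mg (2 s.f., last digit at the 10^1 place).
4.8 × 10.58 = 50.784 → 51 mg (2 s.f., last digit at the 10^0 place).
Difference: 540.3972 mg; keep the coarser place, 10^1.
Result: 5.4 × 10² mg.

5.4 × 10² mg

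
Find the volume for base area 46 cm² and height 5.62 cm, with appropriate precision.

2.6 × 10^2 cm³

volume = 46 cm² × 5.62 cm = 258.52 cm³.
46 has 2 significant figures; 5.62 has 3.
Division/multiplication keeps the fewest: 2 significant figures.
Rounded: 2.6 × 10^2 cm³.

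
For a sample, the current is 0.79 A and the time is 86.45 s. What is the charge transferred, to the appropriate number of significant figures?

charge transferred = 0.79 A × 86.45 s = 68.2955 C.
0.79 has 2 significant figures; 86.45 has 4.
Division/multiplication keeps the fewest: 2 significant figures.
Rounded: 68 C.

68 C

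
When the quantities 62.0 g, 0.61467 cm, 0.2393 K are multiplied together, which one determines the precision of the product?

62.0 g

62.0 g → 3 s.f.; 0.61467 cm → 5 s.f.; 0.2393 K → 4 s.f.
The fewest is 3 significant figures, from 62.0 g.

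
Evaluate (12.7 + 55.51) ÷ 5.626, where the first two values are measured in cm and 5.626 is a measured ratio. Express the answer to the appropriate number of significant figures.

12.7 cm + 55.51 cm = 68.21 cm; the sum is limited to 1 decimal place (3 s.f.).
Carrying full precision, 68.21 ÷ 5.626 = 12.1240668326… cm; 5.626 has 4 s.f., so the result keeps min(3, 4) = 3 s.f.
Rounded to 3 significant figures: 12.1 cm.

12.1 cm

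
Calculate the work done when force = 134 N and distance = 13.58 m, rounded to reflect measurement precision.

1.82 × 10^3 J

work done = 134 N × 13.58 m = 1819.72 J.
134 has 3 significant figures; 13.58 has 4.
Division/multiplication keeps the fewest: 3 significant figures.
Rounded: 1.82 × 10^3 J.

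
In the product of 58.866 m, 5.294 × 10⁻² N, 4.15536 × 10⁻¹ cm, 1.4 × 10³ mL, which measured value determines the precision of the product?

1.4 × 10³ mL

58.866 m → 5 s.f.; 5.294 × 10⁻² N → 4 s.f.; 4.15536 × 10⁻¹ cm → 6 s.f.; 1.4 × 10³ mL → 2 s.f.
The fewest is 2 significant figures, from 1.4 × 10³ mL.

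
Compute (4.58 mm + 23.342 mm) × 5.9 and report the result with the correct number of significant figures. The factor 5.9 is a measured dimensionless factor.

4.58 mm + 23.342 mm = 27.922 mm; the sum is limited to 2 decimal places (4 s.f.).
Carrying full precision, 27.922 × 5.9 = 164.7398 mm; 5.9 has 2 s.f., so the result keeps min(4, 2) = 2 s.f.
Rounded to 2 significant figures: 1.6 × 10² mm.

1.6 × 10² mm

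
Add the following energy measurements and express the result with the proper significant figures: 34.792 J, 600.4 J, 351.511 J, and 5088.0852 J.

6074.8 J

34.792 J + 600.4 J + 351.511 J + 5088.0852 J = 6074.7882 J.
Addition/subtraction keeps the fewest decimal places: 34.792 → 3 decimal places, 600.4 → 1 decimal place, 351.511 → 3 decimal places, 5088.0852 → 4 decimal places; limit is 1.
Rounded to 1 decimal place: 6074.8 J.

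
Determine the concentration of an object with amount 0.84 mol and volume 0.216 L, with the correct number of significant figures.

3.9 mol/L

concentration = 0.84 mol ÷ 0.216 L = 3.88888888889… mol/L.
0.84 has 2 significant figures; 0.216 has 3.
Division/multiplication keeps the fewest: 2 significant figures.
Rounded: 3.9 mol/L.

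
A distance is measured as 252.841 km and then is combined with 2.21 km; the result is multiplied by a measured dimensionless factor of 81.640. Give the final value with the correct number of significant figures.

20822 km

252.841 km + 2.21 km = 255.051 km; the sum is limited to 2 decimal places (5 s.f.).
Carrying full precision, 255.051 × 81.640 = 20822.36364 km; 81.640 has 5 s.f., so the result keeps min(5, 5) = 5 s.f.
Rounded to 5 significant figures: 20822 km.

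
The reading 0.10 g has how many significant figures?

2

0.10: leading zeros are not significant; trailing zeros after a decimal point are significant.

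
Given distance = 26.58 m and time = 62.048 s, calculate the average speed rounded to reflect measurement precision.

0.4284 m/s

average speed = 26.58 m ÷ 62.048 s = 0.428378029912… m/s.
26.58 has 4 significant figures; 62.048 has 5.
Division/multiplication keeps the fewest: 4 significant figures.
Rounded: 0.4284 m/s.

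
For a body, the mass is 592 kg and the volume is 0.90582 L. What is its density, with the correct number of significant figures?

654 kg/L

density = 592 kg ÷ 0.90582 L = 653.551478219… kg/L.
592 has 3 significant figures; 0.90582 has 5.
Division/multiplication keeps the fewest: 3 significant figures.
Rounded: 654 kg/L.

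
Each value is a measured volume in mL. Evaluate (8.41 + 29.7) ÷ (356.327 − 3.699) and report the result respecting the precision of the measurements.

8.41 + 29.7 = 38.11, limited to 1 d.p. → 3 s.f.; 356.327 − 3.699 = 352.628, limited to 3 d.p. → 6 s.f.
Carrying full precision, 38.11 ÷ 352.628 = 0.108074231201…; keep min(3, 6) = 3 s.f.
Rounded to 3 significant figures: 0.108.

0.108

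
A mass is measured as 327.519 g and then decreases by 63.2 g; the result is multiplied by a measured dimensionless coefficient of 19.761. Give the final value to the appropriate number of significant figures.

5223 g

327.519 g − 63.2 g = 264.319 g; the difference is limited to 1 decimal place (4 s.f.).
Carrying full precision, 264.319 × 19.761 = 5223.207759 g; 19.761 has 5 s.f., so the result keeps min(4, 5) = 4 s.f.
Rounded to 4 significant figures: 5223 g.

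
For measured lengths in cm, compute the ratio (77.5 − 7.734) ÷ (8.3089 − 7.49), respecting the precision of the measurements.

85

77.5 − 7.734 = 69.766, limited to 1 d.p. → 3 s.f.; 8.3089 − 7.49 = 0.8189, limited to 2 d.p. → 2 s.f.
Carrying full precision, 69.766 ÷ 0.8189 = 85.1947734766…; keep min(3, 2) = 2 s.f.
Rounded to 2 significant figures: 85.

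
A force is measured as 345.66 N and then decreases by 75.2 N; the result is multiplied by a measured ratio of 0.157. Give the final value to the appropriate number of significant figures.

42.5 N

345.66 N − 75.2 N = 270.46 N; the difference is limited to 1 decimal place (4 s.f.).
Carrying full precision, 270.46 × 0.157 = 42.46222 N; 0.157 has 3 s.f., so the result keeps min(4, 3) = 3 s.f.
Rounded to 3 significant figures: 42.5 N.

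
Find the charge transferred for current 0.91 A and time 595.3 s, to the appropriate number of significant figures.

5.4 × 10² C

charge transferred = 0.91 A × 595.3 s = 541.723 C.
0.91 has 2 significant figures; 595.3 has 4.
Division/multiplication keeps the fewest: 2 significant figures.
Rounded: 5.4 × 10² C.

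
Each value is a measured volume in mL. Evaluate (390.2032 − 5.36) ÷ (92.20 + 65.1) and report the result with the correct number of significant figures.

2.447

390.2032 − 5.36 = 384.8432, limited to 2 d.p. → 5 s.f.; 92.20 + 65.1 = 157.30, limited to 1 d.p. → 4 s.f.
Carrying full precision, 384.8432 ÷ 157.30 = 2.44655562619…; keep min(5, 4) = 4 s.f.
Rounded to 4 significant figures: 2.447.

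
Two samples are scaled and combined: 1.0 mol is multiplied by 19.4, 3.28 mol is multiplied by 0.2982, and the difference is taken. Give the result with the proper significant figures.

18 mol

1.0 × 19.4 = 19.4 → 19 mol (2 s.f., last digit at the 10^0 place).
3.28 × 0.2982 = 0.978096 → 0.978 mol (3 s.f., last digit at the 10^-3 place).
Difference: 18.421904 mol; keep the coarser place, 10^0.
Result: 18 mol.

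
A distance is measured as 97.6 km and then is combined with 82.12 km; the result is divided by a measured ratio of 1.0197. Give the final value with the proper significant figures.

97.6 km + 82.12 km = 179.72 km; the sum is limited to 1 decimal place (4 s.f.).
Carrying full precision, 179.72 ÷ 1.0197 = 176.247916054… km; 1.0197 has 5 s.f., so the result keeps min(4, 5) = 4 s.f.
Rounded to 4 significant figures: 1.762 × 10² km.

1.762 × 10² km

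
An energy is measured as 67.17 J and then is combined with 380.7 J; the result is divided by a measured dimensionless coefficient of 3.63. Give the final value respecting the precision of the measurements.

67.17 J + 380.7 J = 447.87 J; the sum is limited to 1 decimal place (4 s.f.).
Carrying full precision, 447.87 ÷ 3.63 = 123.380165289… J; 3.63 has 3 s.f., so the result keeps min(4, 3) = 3 s.f.
Rounded to 3 significant figures: 1.23 × 10² J.

1.23 × 10² J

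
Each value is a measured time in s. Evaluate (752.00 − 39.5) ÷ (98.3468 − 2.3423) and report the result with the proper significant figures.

752.00 − 39.5 = 712.50, limited to 1 d.p. → 4 s.f.; 98.3468 − 2.3423 = 96.0045, limited to 4 d.p. → 6 s.f.
Carrying full precision, 712.50 ÷ 96.0045 = 7.42152711592…; keep min(4, 6) = 4 s.f.
Rounded to 4 significant figures: 7.422.

7.422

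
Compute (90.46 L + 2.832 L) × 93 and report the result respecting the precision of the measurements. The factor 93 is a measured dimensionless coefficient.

90.46 L + 2.832 L = 93.292 L; the sum is limited to 2 decimal places (4 s.f.).
Carrying full precision, 93.292 × 93 = 8676.156 L; 93 has 2 s.f., so the result keeps min(4, 2) = 2 s.f.
Rounded to 2 significant figures: 8.7 × 10^3 L.

8.7 × 10^3 L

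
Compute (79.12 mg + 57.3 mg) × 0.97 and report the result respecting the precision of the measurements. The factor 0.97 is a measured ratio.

79.12 mg + 57.3 mg = 136.42 mg; the sum is limited to 1 decimal place (4 s.f.).
Carrying full precision, 136.42 × 0.97 = 132.3274 mg; 0.97 has 2 s.f., so the result keeps min(4, 2) = 2 s.f.
Rounded to 2 significant figures: 1.3 × 10² mg.

1.3 × 10² mg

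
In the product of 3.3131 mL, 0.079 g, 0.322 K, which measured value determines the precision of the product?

3.3131 mL → 5 s.f.; 0.079 g → 2 s.f.; 0.322 K → 3 s.f.
The fewest is 2 significant figures, from 0.079 g.

0.079 g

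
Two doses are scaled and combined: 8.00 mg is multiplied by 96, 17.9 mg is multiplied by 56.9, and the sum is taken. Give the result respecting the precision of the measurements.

8.00 × 96 = 768 → 7.7 × 10² mg (2 s.f., last digit at the 10^1 place).
17.9 × 56.9 = 1018.51 → 1.02 × 10³ mg (3 s.f., last digit at the 10^1 place).
Sum: 1786.51 mg; keep the coarser place, 10^1.
Result: 1.79 × 10³ mg.

1.79 × 10³ mg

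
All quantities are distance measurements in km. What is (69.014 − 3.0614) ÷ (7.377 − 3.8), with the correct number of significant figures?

69.014 − 3.0614 = 65.9526, limited to 3 d.p. → 5 s.f.; 7.377 − 3.8 = 3.577, limited to 1 d.p. → 2 s.f.
Carrying full precision, 65.9526 ÷ 3.577 = 18.437964775…; keep min(5, 2) = 2 s.f.
Rounded to 2 significant figures: 18.

18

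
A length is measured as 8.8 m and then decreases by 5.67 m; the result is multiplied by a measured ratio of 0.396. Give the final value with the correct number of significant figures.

1.2 m

8.8 m − 5.67 m = 3.13 m; the difference is limited to 1 decimal place (2 s.f.).
Carrying full precision, 3.13 × 0.396 = 1.23948 m; 0.396 has 3 s.f., so the result keeps min(2, 3) = 2 s.f.
Rounded to 2 significant figures: 1.2 m.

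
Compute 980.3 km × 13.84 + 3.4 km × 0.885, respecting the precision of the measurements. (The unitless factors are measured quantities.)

980.3 × 13.84 = 13567.352 → 1.357 × 10^4 km (4 s.f., last digit at the 10^1 place).
3.4 × 0.885 = 3.009 → 3.0 km (2 s.f., last digit at the 10^-1 place).
Sum: 13570.361 km; keep the coarser place, 10^1.
Result: 1.357 × 10^4 km.

1.357 × 10^4 km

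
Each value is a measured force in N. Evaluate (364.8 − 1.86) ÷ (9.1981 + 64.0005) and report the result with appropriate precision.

364.8 − 1.86 = 362.94, limited to 1 d.p. → 4 s.f.; 9.1981 + 64.0005 = 73.1986, limited to 4 d.p. → 6 s.f.
Carrying full precision, 362.94 ÷ 73.1986 = 4.95829155202…; keep min(4, 6) = 4 s.f.
Rounded to 4 significant figures: 4.958.

4.958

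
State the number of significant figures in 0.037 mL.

0.037: leading zeros are not significant.

2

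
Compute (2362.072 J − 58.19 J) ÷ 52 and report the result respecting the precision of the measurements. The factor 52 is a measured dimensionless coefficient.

2362.072 J − 58.19 J = 2303.882 J; the difference is limited to 2 decimal places (6 s.f.).
Carrying full precision, 2303.882 ÷ 52 = 44.3054230769… J; 52 has 2 s.f., so the result keeps min(6, 2) = 2 s.f.
Rounded to 2 significant figures: 44 J.

44 J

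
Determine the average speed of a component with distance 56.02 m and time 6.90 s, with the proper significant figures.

8.12 m/s

average speed = 56.02 m ÷ 6.90 s = 8.11884057971… m/s.
56.02 has 4 significant figures; 6.90 has 3.
Division/multiplication keeps the fewest: 3 significant figures.
Rounded: 8.12 m/s.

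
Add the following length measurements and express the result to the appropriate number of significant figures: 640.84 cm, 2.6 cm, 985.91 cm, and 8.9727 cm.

1638.3 cm

640.84 cm + 2.6 cm + 985.91 cm + 8.9727 cm = 1638.3227 cm.
Addition/subtraction keeps the fewest decimal places: 640.84 → 2 decimal places, 2.6 → 1 decimal place, 985.91 → 2 decimal places, 8.9727 → 4 decimal places; limit is 1.
Rounded to 1 decimal place: 1638.3 cm.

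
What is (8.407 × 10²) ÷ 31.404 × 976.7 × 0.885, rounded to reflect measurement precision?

(8.407 × 10²) ÷ 31.404 × 976.7 × 0.885 = 23139.8498806…
Multiplication/division keeps the fewest significant figures: 8.407 × 10² → 4 s.f., 31.404 → 5 s.f., 976.7 → 4 s.f., 0.885 → 3 s.f.; limit is 3.
Rounded to 3 significant figures: 2.31 × 10⁴.

2.31 × 10⁴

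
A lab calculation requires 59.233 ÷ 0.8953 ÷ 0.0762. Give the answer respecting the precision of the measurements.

868

59.233 ÷ 0.8953 ÷ 0.0762 = 868.240766229…
Multiplication/division keeps the fewest significant figures: 59.233 → 5 s.f., 0.8953 → 4 s.f., 0.0762 → 3 s.f.; limit is 3.
Rounded to 3 significant figures: 868.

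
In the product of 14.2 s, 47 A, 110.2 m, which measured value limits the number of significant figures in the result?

47 A

14.2 s → 3 s.f.; 47 A → 2 s.f.; 110.2 m → 4 s.f.
The fewest is 2 significant figures, from 47 A.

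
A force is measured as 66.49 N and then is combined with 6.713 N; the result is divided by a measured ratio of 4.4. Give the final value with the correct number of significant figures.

17 N

66.49 N + 6.713 N = 73.203 N; the sum is limited to 2 decimal places (4 s.f.).
Carrying full precision, 73.203 ÷ 4.4 = 16.6370454545… N; 4.4 has 2 s.f., so the result keeps min(4, 2) = 2 s.f.
Rounded to 2 significant figures: 17 N.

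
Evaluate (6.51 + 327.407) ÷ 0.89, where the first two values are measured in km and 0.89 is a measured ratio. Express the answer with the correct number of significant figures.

6.51 km + 327.407 km = 333.917 km; the sum is limited to 2 decimal places (5 s.f.).
Carrying full precision, 333.917 ÷ 0.89 = 375.187640449… km; 0.89 has 2 s.f., so the result keeps min(5, 2) = 2 s.f.
Rounded to 2 significant figures: 3.8 × 10² km.

3.8 × 10² km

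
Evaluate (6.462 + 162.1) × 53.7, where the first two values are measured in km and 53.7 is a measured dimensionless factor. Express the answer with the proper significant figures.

9.05 × 10^3 km

6.462 km + 162.1 km = 168.562 km; the sum is limited to 1 decimal place (4 s.f.).
Carrying full precision, 168.562 × 53.7 = 9051.7794 km; 53.7 has 3 s.f., so the result keeps min(4, 3) = 3 s.f.
Rounded to 3 significant figures: 9.05 × 10^3 km.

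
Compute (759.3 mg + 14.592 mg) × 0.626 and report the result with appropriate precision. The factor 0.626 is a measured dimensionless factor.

759.3 mg + 14.592 mg = 773.892 mg; the sum is limited to 1 decimal place (4 s.f.).
Carrying full precision, 773.892 × 0.626 = 484.456392 mg; 0.626 has 3 s.f., so the result keeps min(4, 3) = 3 s.f.
Rounded to 3 significant figures: 484 mg.

484 mg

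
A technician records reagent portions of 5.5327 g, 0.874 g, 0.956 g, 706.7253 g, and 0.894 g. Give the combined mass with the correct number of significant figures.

5.5327 g + 0.874 g + 0.956 g + 706.7253 g + 0.894 g = 714.9820 g.
Addition/subtraction keeps the fewest decimal places: 5.5327 → 4 decimal places, 0.874 → 3 decimal places, 0.956 → 3 decimal places, 706.7253 → 4 decimal places, 0.894 → 3 decimal places; limit is 3.
Rounded to 3 decimal places: 7.14982 × 10² g.

7.14982 × 10² g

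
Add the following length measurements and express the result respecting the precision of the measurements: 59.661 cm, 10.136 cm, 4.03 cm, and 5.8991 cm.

59.661 cm + 10.136 cm + 4.03 cm + 5.8991 cm = 79.7261 cm.
Addition/subtraction keeps the fewest decimal places: 59.661 → 3 decimal places, 10.136 → 3 decimal places, 4.03 → 2 decimal places, 5.8991 → 4 decimal places; limit is 2.
Rounded to 2 decimal places: 79.73 cm.

79.73 cm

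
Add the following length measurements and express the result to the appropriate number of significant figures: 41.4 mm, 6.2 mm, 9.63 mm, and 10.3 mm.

41.4 mm + 6.2 mm + 9.63 mm + 10.3 mm = 67.53 mm.
Addition/subtraction keeps the fewest decimal places: 41.4 → 1 decimal place, 6.2 → 1 decimal place, 9.63 → 2 decimal places, 10.3 → 1 decimal place; limit is 1.
Rounded to 1 decimal place: 67.5 mm.

67.5 mm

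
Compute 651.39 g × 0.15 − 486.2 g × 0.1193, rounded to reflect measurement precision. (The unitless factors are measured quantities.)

4.0 × 10¹ g

651.39 × 0.15 = 97.7085 → 98 g (2 s.f., last digit at the 10^0 place).
486.2 × 0.1193 = 58.00366 → 58.00 g (4 s.f., last digit at the 10^-2 place).
Difference: 39.70484 g; keep the coarser place, 10^0.
Result: 4.0 × 10¹ g.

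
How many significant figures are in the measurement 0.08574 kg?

4

0.08574: leading zeros are not significant.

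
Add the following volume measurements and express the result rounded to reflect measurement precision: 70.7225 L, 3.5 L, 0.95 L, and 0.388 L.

70.7225 L + 3.5 L + 0.95 L + 0.388 L = 75.5605 L.
Addition/subtraction keeps the fewest decimal places: 70.7225 → 4 decimal places, 3.5 → 1 decimal place, 0.95 → 2 decimal places, 0.388 → 3 decimal places; limit is 1.
Rounded to 1 decimal place: 75.6 L.

75.6 L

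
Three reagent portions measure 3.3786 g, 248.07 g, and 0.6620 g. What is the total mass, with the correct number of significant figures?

252.11 g

3.3786 g + 248.07 g + 0.6620 g = 252.1106 g.
Addition/subtraction keeps the fewest decimal places: 3.3786 → 4 decimal places, 248.07 → 2 decimal places, 0.6620 → 4 decimal places; limit is 2.
Rounded to 2 decimal places: 252.11 g.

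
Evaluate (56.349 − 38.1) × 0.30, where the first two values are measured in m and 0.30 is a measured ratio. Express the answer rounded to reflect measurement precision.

56.349 m − 38.1 m = 18.249 m; the difference is limited to 1 decimal place (3 s.f.).
Carrying full precision, 18.249 × 0.30 = 5.4747 m; 0.30 has 2 s.f., so the result keeps min(3, 2) = 2 s.f.
Rounded to 2 significant figures: 5.5 m.

5.5 m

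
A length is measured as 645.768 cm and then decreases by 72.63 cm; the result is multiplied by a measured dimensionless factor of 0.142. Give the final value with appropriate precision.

81.4 cm

645.768 cm − 72.63 cm = 573.138 cm; the difference is limited to 2 decimal places (5 s.f.).
Carrying full precision, 573.138 × 0.142 = 81.385596 cm; 0.142 has 3 s.f., so the result keeps min(5, 3) = 3 s.f.
Rounded to 3 significant figures: 81.4 cm.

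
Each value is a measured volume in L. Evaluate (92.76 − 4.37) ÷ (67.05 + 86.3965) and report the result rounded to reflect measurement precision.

92.76 − 4.37 = 88.39, limited to 2 d.p. → 4 s.f.; 67.05 + 86.3965 = 153.4465, limited to 2 d.p. → 5 s.f.
Carrying full precision, 88.39 ÷ 153.4465 = 0.576031385532…; keep min(4, 5) = 4 s.f.
Rounded to 4 significant figures: 0.5760.

0.5760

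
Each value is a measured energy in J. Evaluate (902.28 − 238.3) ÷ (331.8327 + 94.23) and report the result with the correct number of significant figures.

1.558

902.28 − 238.3 = 663.98, limited to 1 d.p. → 4 s.f.; 331.8327 + 94.23 = 426.0627, limited to 2 d.p. → 5 s.f.
Carrying full precision, 663.98 ÷ 426.0627 = 1.55840912617…; keep min(4, 5) = 4 s.f.
Rounded to 4 significant figures: 1.558.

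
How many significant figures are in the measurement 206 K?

3

206: zeros between nonzero digits are significant.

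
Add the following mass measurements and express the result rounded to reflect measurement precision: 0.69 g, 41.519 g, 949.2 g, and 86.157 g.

0.69 g + 41.519 g + 949.2 g + 86.157 g = 1077.566 g.
Addition/subtraction keeps the fewest decimal places: 0.69 → 2 decimal places, 41.519 → 3 decimal places, 949.2 → 1 decimal place, 86.157 → 3 decimal places; limit is 1.
Rounded to 1 decimal place: 1.0776 × 10³ g.

1.0776 × 10³ g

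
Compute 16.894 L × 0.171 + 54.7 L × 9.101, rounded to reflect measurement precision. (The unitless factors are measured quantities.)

16.894 × 0.171 = 2.888874 → 2.89 L (3 s.f., last digit at the 10^-2 place).
54.7 × 9.101 = 497.8247 → 498 L (3 s.f., last digit at the 10^0 place).
Sum: 500.713574 L; keep the coarser place, 10^0.
Result: 501 L.

501 L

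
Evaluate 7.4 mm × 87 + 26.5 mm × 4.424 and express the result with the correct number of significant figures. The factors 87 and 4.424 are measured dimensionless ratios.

7.6 × 10^2 mm

7.4 × 87 = 643.8 → 6.4 × 10^2 mm (2 s.f., last digit at the 10^1 place).
26.5 × 4.424 = 117.236 → 117 mm (3 s.f., last digit at the 10^0 place).
Sum: 761.036 mm; keep the coarser place, 10^1.
Result: 7.6 × 10^2 mm.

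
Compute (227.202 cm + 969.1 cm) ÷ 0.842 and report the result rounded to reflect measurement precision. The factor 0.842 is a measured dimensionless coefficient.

227.202 cm + 969.1 cm = 1196.302 cm; the sum is limited to 1 decimal place (5 s.f.).
Carrying full precision, 1196.302 ÷ 0.842 = 1420.78622328… cm; 0.842 has 3 s.f., so the result keeps min(5, 3) = 3 s.f.
Rounded to 3 significant figures: 1.42 × 10³ cm.

1.42 × 10³ cm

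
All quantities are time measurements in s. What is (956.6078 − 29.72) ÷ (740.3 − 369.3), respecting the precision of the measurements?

956.6078 − 29.72 = 926.8878, limited to 2 d.p. → 5 s.f.; 740.3 − 369.3 = 371.0, limited to 1 d.p. → 4 s.f.
Carrying full precision, 926.8878 ÷ 371.0 = 2.49834986523…; keep min(5, 4) = 4 s.f.
Rounded to 4 significant figures: 2.498.

2.498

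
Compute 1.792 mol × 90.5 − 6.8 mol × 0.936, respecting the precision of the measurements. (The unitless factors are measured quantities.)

1.792 × 90.5 = 162.176 → 162 mol (3 s.f., last digit at the 10^0 place).
6.8 × 0.936 = 6.3648 → 6.4 mol (2 s.f., last digit at the 10^-1 place).
Difference: 155.8112 mol; keep the coarser place, 10^0.
Result: 156 mol.

156 mol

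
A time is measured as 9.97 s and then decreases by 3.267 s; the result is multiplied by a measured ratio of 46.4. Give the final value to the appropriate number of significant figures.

9.97 s − 3.267 s = 6.703 s; the difference is limited to 2 decimal places (3 s.f.).
Carrying full precision, 6.703 × 46.4 = 311.0192 s; 46.4 has 3 s.f., so the result keeps min(3, 3) = 3 s.f.
Rounded to 3 significant figures: 311 s.

311 s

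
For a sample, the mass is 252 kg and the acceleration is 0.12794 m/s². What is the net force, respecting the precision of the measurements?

net force = 252 kg × 0.12794 m/s² = 32.24088 N.
252 has 3 significant figures; 0.12794 has 5.
Division/multiplication keeps the fewest: 3 significant figures.
Rounded: 32.2 N.

32.2 N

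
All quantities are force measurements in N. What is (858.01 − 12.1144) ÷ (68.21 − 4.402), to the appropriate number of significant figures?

858.01 − 12.1144 = 845.8956, limited to 2 d.p. → 5 s.f.; 68.21 − 4.402 = 63.808, limited to 2 d.p. → 4 s.f.
Carrying full precision, 845.8956 ÷ 63.808 = 13.2568894183…; keep min(5, 4) = 4 s.f.
Rounded to 4 significant figures: 13.26.

13.26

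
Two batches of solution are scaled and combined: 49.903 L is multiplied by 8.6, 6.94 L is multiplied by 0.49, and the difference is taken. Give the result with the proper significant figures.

49.903 × 8.6 = 429.1658 → 4.3 × 10^2 L (2 s.f., last digit at the 10^1 place).
6.94 × 0.49 = 3.4006 → 3.4 L (2 s.f., last digit at the 10^-1 place).
Difference: 425.7652 L; keep the coarser place, 10^1.
Result: 4.3 × 10^2 L.

4.3 × 10^2 L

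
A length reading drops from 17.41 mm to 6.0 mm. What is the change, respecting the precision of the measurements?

17.41 mm − 6.0 mm = 11.41 mm.
Addition/subtraction keeps the fewest decimal places: 17.41 → 2 decimal places, 6.0 → 1 decimal place; limit is 1.
Rounded to 1 decimal place: 11.4 mm.

11.4 mm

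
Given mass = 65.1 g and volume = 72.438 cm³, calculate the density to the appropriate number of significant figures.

0.899 g/cm³

density = 65.1 g ÷ 72.438 cm³ = 0.89869957757… g/cm³.
65.1 has 3 significant figures; 72.438 has 5.
Division/multiplication keeps the fewest: 3 significant figures.
Rounded: 0.899 g/cm³.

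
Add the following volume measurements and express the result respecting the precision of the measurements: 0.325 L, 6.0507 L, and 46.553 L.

52.929 L

0.325 L + 6.0507 L + 46.553 L = 52.9287 L.
Addition/subtraction keeps the fewest decimal places: 0.325 → 3 decimal places, 6.0507 → 4 decimal places, 46.553 → 3 decimal places; limit is 3.
Rounded to 3 decimal places: 52.929 L.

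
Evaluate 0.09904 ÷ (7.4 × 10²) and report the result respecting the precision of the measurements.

1.3 × 10⁻⁴

0.09904 ÷ (7.4 × 10²) = 0.000133837837838…
Multiplication/division keeps the fewest significant figures: 0.09904 → 4 s.f., 7.4 × 10² → 2 s.f.; limit is 2.
Rounded to 2 significant figures: 1.3 × 10⁻⁴.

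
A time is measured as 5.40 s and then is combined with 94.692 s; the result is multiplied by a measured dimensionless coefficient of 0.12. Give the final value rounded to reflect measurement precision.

12 s

5.40 s + 94.692 s = 100.092 s; the sum is limited to 2 decimal places (5 s.f.).
Carrying full precision, 100.092 × 0.12 = 12.01104 s; 0.12 has 2 s.f., so the result keeps min(5, 2) = 2 s.f.
Rounded to 2 significant figures: 12 s.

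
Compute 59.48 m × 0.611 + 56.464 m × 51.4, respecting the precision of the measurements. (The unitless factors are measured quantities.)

2.94 × 10^3 m

59.48 × 0.611 = 36.34228 → 36.3 m (3 s.f., last digit at the 10^-1 place).
56.464 × 51.4 = 2902.2496 → 2.90 × 10^3 m (3 s.f., last digit at the 10^1 place).
Sum: 2938.59188 m; keep the coarser place, 10^1.
Result: 2.94 × 10^3 m.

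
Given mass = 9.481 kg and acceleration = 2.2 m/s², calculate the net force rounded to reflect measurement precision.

21 N

net force = 9.481 kg × 2.2 m/s² = 20.8582 N.
9.481 has 4 significant figures; 2.2 has 2.
Division/multiplication keeps the fewest: 2 significant figures.
Rounded: 21 N.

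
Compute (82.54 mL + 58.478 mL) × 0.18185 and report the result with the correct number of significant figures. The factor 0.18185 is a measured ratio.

25.644 mL

82.54 mL + 58.478 mL = 141.018 mL; the sum is limited to 2 decimal places (5 s.f.).
Carrying full precision, 141.018 × 0.18185 = 25.6441233 mL; 0.18185 has 5 s.f., so the result keeps min(5, 5) = 5 s.f.
Rounded to 5 significant figures: 25.644 mL.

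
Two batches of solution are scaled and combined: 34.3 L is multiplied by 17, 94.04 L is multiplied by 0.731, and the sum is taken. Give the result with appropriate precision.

34.3 × 17 = 583.1 → 5.8 × 10^2 L (2 s.f., last digit at the 10^1 place).
94.04 × 0.731 = 68.74324 → 68.7 L (3 s.f., last digit at the 10^-1 place).
Sum: 651.84324 L; keep the coarser place, 10^1.
Result: 6.5 × 10^2 L.

6.5 × 10^2 L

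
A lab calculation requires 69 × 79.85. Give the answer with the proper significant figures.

69 × 79.85 = 5509.65
Multiplication/division keeps the fewest significant figures: 69 → 2 s.f., 79.85 → 4 s.f.; limit is 2.
Rounded to 2 significant figures: 5.5 × 10³.

5.5 × 10³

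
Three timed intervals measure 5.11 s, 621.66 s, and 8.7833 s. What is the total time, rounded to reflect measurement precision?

5.11 s + 621.66 s + 8.7833 s = 635.5533 s.
Addition/subtraction keeps the fewest decimal places: 5.11 → 2 decimal places, 621.66 → 2 decimal places, 8.7833 → 4 decimal places; limit is 2.
Rounded to 2 decimal places: 635.55 s.

635.55 s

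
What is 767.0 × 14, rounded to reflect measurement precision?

767.0 × 14 = 10738
Multiplication/division keeps the fewest significant figures: 767.0 → 4 s.f., 14 → 2 s.f.; limit is 2.
Rounded to 2 significant figures: 1.1 × 10⁴.

1.1 × 10⁴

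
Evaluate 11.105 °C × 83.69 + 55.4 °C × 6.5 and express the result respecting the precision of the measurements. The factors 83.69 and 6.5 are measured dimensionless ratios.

11.105 × 83.69 = 929.37745 → 929.4 °C (4 s.f., last digit at the 10^-1 place).
55.4 × 6.5 = 360.1 → 3.6 × 10^2 °C (2 s.f., last digit at the 10^1 place).
Sum: 1289.47745 °C; keep the coarser place, 10^1.
Result: 1.29 × 10^3 °C.

1.29 × 10^3 °C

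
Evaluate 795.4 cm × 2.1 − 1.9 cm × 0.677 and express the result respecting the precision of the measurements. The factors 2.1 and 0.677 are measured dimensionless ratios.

1.7 × 10³ cm

795.4 × 2.1 = 1670.34 → 1.7 × 10³ cm (2 s.f., last digit at the 10^2 place).
1.9 × 0.677 = 1.2863 → 1.3 cm (2 s.f., last digit at the 10^-1 place).
Difference: 1669.0537 cm; keep the coarser place, 10^2.
Result: 1.7 × 10³ cm.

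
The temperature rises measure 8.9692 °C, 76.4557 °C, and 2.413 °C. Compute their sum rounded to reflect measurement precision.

8.9692 °C + 76.4557 °C + 2.413 °C = 87.8379 °C.
Addition/subtraction keeps the fewest decimal places: 8.9692 → 4 decimal places, 76.4557 → 4 decimal places, 2.413 → 3 decimal places; limit is 3.
Rounded to 3 decimal places: 87.838 °C.

87.838 °C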